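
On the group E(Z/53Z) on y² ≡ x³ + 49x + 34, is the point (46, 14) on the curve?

y² = 14² ≡ 37; x³ + 49x + 34 = 99624 ≡ 37 (mod 53). 37 = 37.

yes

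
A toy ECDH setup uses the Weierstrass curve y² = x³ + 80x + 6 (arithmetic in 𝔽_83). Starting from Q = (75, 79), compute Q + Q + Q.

Repeated addition: build up to 3Q.
2Q: tangent at (75, 79): λ = (3·75² + 80)/(2·79) ≡ 23/75. 75⁻¹ ≡ 31 (mod 83) since 75·31 = 2325 ≡ 1, so λ ≡ 23·31 ≡ 49.
  x = λ² - 75 - 75 = 2401 - 150 ≡ 10; y = λ·(75 - 10) - 79 ≡ 35. → (10, 35)
3Q: (10, 35) + (75, 79). λ = (79 - 35)/(75 - 10) ≡ 44/65 mod 83. 65⁻¹ ≡ 23 (mod 83) since 65·23 = 1495 ≡ 1, so λ ≡ 16.
  x = λ² - 10 - 75 = 256 - 85 ≡ 5; y = λ·(10 - 5) - 35 ≡ 45. → (5, 45)

(5, 45)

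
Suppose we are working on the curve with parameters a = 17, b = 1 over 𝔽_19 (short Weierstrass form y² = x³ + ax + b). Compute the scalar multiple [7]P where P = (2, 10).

Repeated addition: build up to 7P.
2P: tangent at (2, 10): λ = (3·2² + 17)/(2·10) ≡ 10/1. 1⁻¹ ≡ 1 (mod 19) since 1·1 = 1 ≡ 1, so λ ≡ 10·1 ≡ 10.
  x = λ² - 2 - 2 = 100 - 4 ≡ 1; y = λ·(2 - 1) - 10 ≡ 0. → (1, 0)
3P: (1, 0) + (2, 10). λ = (10 - 0)/(2 - 1) ≡ 10/1 mod 19. 1⁻¹ ≡ 1 (mod 19), so λ ≡ 10.
  x = λ² - 1 - 2 = 100 - 3 ≡ 2; y = λ·(1 - 2) - 0 ≡ 9. → (2, 9)
4P: (2, 9) + (2, 10): same x and y₁ ≡ -y₂, so the sum is 𝒪.
5P: 𝒪 + (2, 10) = (2, 10) (identity).
6P: tangent at (2, 10): λ = (3·2² + 17)/(2·10) ≡ 10/1. 1⁻¹ ≡ 1 (mod 19) since 1·1 = 1 ≡ 1, so λ ≡ 10·1 ≡ 10.
  x = λ² - 2 - 2 = 100 - 4 ≡ 1; y = λ·(2 - 1) - 10 ≡ 0. → (1, 0)
7P: (1, 0) + (2, 10). λ = (10 - 0)/(2 - 1) ≡ 10/1 mod 19. 1⁻¹ ≡ 1 (mod 19) since 1·1 = 1 ≡ 1, so λ ≡ 10.
  x = λ² - 1 - 2 = 100 - 3 ≡ 2; y = λ·(1 - 2) - 0 ≡ 9. → (2, 9)

(2, 9)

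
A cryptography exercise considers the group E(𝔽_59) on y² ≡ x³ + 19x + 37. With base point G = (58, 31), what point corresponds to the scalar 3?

(3, 48)

Repeated addition: build up to 3G.
2G: tangent at (58, 31): λ = (3·58² + 19)/(2·31) ≡ 22/3. 3⁻¹ ≡ 20 (mod 59), so λ ≡ 22·20 ≡ 27.
  x = λ² - 58 - 58 = 729 - 116 ≡ 23; y = λ·(58 - 23) - 31 ≡ 29. → (23, 29)
3G: (23, 29) + (58, 31). λ = (31 - 29)/(58 - 23) ≡ 2/35 mod 59. 35⁻¹ ≡ 27 (mod 59) since 35·27 = 945 ≡ 1, so λ ≡ 54.
  x = λ² - 23 - 58 = 2916 - 81 ≡ 3; y = λ·(23 - 3) - 29 ≡ 48. → (3, 48)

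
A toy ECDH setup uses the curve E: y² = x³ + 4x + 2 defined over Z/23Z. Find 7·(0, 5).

(9, 10)

Write G = (0, 5).
Repeated addition: build up to 7G.
2G: tangent at (0, 5): λ = (3·0² + 4)/(2·5) ≡ 4/10. 10⁻¹ ≡ 7 (mod 23) since 10·7 = 70 ≡ 1, so λ ≡ 4·7 ≡ 5.
  x = λ² - 0 - 0 = 25 - 0 ≡ 2; y = λ·(0 - 2) - 5 ≡ 8. → (2, 8)
3G: (2, 8) + (0, 5). λ = (5 - 8)/(0 - 2) ≡ 20/21 mod 23. 21⁻¹ ≡ 11 (mod 23), so λ ≡ 13.
  x = λ² - 2 - 0 = 169 - 2 ≡ 6; y = λ·(2 - 6) - 8 ≡ 9. → (6, 9)
4G: (6, 9) + (0, 5). λ = (5 - 9)/(0 - 6) ≡ 19/17 mod 23. 17⁻¹ ≡ 19 (mod 23), so λ ≡ 16.
  x = λ² - 6 - 0 = 256 - 6 ≡ 20; y = λ·(6 - 20) - 9 ≡ 20. → (20, 20)
5G: (20, 20) + (0, 5). λ = (5 - 20)/(0 - 20) ≡ 8/3 mod 23. 3⁻¹ ≡ 8 (mod 23), so λ ≡ 18.
  x = λ² - 20 - 0 = 324 - 20 ≡ 5; y = λ·(20 - 5) - 20 ≡ 20. → (5, 20)
6G: (5, 20) + (0, 5). λ = (5 - 20)/(0 - 5) ≡ 8/18 mod 23. 18⁻¹ ≡ 9 (mod 23), so λ ≡ 3.
  x = λ² - 5 - 0 = 9 - 5 ≡ 4; y = λ·(5 - 4) - 20 ≡ 6. → (4, 6)
7G: (4, 6) + (0, 5). λ = (5 - 6)/(0 - 4) ≡ 22/19 mod 23. 19⁻¹ ≡ 17 (mod 23) since 19·17 = 323 ≡ 1, so λ ≡ 6.
  x = λ² - 4 - 0 = 36 - 4 ≡ 9; y = λ·(4 - 9) - 6 ≡ 10. → (9, 10)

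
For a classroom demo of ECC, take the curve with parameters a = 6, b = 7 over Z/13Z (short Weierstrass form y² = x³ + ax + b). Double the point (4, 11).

(2, 1)

tangent at (4, 11): λ = (3·4² + 6)/(2·11) ≡ 2/9. 9⁻¹ ≡ 3 (mod 13), so λ ≡ 2·3 ≡ 6.
  x = λ² - 4 - 4 = 36 - 8 ≡ 2; y = λ·(4 - 2) - 11 ≡ 1. → (2, 1)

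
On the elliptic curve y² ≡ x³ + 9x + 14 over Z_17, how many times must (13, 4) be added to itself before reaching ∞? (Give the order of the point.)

12

2P: tangent at (13, 4): λ = (3·13² + 9)/(2·4) ≡ 6/8. 8⁻¹ ≡ 15 (mod 17), so λ ≡ 6·15 ≡ 5.
  x = λ² - 13 - 13 = 25 - 26 ≡ 16; y = λ·(13 - 16) - 4 ≡ 15. → (16, 15)
3P: (16, 15) + (13, 4). λ = (4 - 15)/(13 - 16) ≡ 6/14 mod 17. 14⁻¹ ≡ 11 (mod 17) since 14·11 = 154 ≡ 1, so λ ≡ 15.
  x = λ² - 16 - 13 = 225 - 29 ≡ 9; y = λ·(16 - 9) - 15 ≡ 5. → (9, 5)
4P: (9, 5) + (13, 4). λ = (4 - 5)/(13 - 9) ≡ 16/4 mod 17. 4⁻¹ ≡ 13 (mod 17) since 4·13 = 52 ≡ 1, so λ ≡ 4.
  x = λ² - 9 - 13 = 16 - 22 ≡ 11; y = λ·(9 - 11) - 5 ≡ 4. → (11, 4)
5P: (11, 4) + (13, 4). λ = (4 - 4)/(13 - 11) ≡ 0/2 mod 17. 2⁻¹ ≡ 9 (mod 17) since 2·9 = 18 ≡ 1, so λ ≡ 0.
  x = λ² - 11 - 13 = 0 - 24 ≡ 10; y = λ·(11 - 10) - 4 ≡ 13. → (10, 13)
6P: (10, 13) + (13, 4). λ = (4 - 13)/(13 - 10) ≡ 8/3 mod 17. 3⁻¹ ≡ 6 (mod 17), so λ ≡ 14.
  x = λ² - 10 - 13 = 196 - 23 ≡ 3; y = λ·(10 - 3) - 13 ≡ 0. → (3, 0)
7P: (3, 0) + (13, 4). λ = (4 - 0)/(13 - 3) ≡ 4/10 mod 17. 10⁻¹ ≡ 12 (mod 17) since 10·12 = 120 ≡ 1, so λ ≡ 14.
  x = λ² - 3 - 13 = 196 - 16 ≡ 10; y = λ·(3 - 10) - 0 ≡ 4. → (10, 4)
8P: (10, 4) + (13, 4). λ = (4 - 4)/(13 - 10) ≡ 0/3 mod 17. 3⁻¹ ≡ 6 (mod 17) since 3·6 = 18 ≡ 1, so λ ≡ 0.
  x = λ² - 10 - 13 = 0 - 23 ≡ 11; y = λ·(10 - 11) - 4 ≡ 13. → (11, 13)
9P: (11, 13) + (13, 4). λ = (4 - 13)/(13 - 11) ≡ 8/2 mod 17. 2⁻¹ ≡ 9 (mod 17) since 2·9 = 18 ≡ 1, so λ ≡ 4.
  x = λ² - 11 - 13 = 16 - 24 ≡ 9; y = λ·(11 - 9) - 13 ≡ 12. → (9, 12)
10P: (9, 12) + (13, 4). λ = (4 - 12)/(13 - 9) ≡ 9/4 mod 17. 4⁻¹ ≡ 13 (mod 17) since 4·13 = 52 ≡ 1, so λ ≡ 15.
  x = λ² - 9 - 13 = 225 - 22 ≡ 16; y = λ·(9 - 16) - 12 ≡ 2. → (16, 2)
11P: (16, 2) + (13, 4). λ = (4 - 2)/(13 - 16) ≡ 2/14 mod 17. 14⁻¹ ≡ 11 (mod 17) since 14·11 = 154 ≡ 1, so λ ≡ 5.
  x = λ² - 16 - 13 = 25 - 29 ≡ 13; y = λ·(16 - 13) - 2 ≡ 13. → (13, 13)
12P: (13, 13) + (13, 4): same x and y₁ ≡ -y₂, so the sum is ∞.
12P = ∞, so the order is 12.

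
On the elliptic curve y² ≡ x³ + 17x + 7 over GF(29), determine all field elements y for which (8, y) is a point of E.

x³ + 17x + 7 = 655 ≡ 17 (mod 29).
17 is a non-residue mod 29; no y exists.

none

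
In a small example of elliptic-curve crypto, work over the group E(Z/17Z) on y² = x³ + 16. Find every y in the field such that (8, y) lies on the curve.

1, 16

x³ + 0x + 16 = 528 ≡ 1 (mod 17).
Square roots of 1 mod 17: 1 and 16 (since 1² = 1 ≡ 1).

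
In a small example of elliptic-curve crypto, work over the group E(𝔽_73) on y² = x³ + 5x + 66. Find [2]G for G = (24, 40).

(13, 24)

tangent at (24, 40): λ = (3·24² + 5)/(2·40) ≡ 54/7. 7⁻¹ ≡ 21 (mod 73) since 7·21 = 147 ≡ 1, so λ ≡ 54·21 ≡ 39.
  x = λ² - 24 - 24 = 1521 - 48 ≡ 13; y = λ·(24 - 13) - 40 ≡ 24. → (13, 24)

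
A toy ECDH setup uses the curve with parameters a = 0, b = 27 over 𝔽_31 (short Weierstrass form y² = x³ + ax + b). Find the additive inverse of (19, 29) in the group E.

(19, 2)

-(19, 29) = (19, -29 mod 31) = (19, 2).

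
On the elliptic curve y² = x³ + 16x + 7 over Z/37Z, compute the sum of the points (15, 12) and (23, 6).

(25, 14)

(15, 12) + (23, 6). λ = (6 - 12)/(23 - 15) ≡ 31/8 mod 37. 8⁻¹ ≡ 14 (mod 37) since 8·14 = 112 ≡ 1, so λ ≡ 27.
  x = λ² - 15 - 23 = 729 - 38 ≡ 25; y = λ·(15 - 25) - 12 ≡ 14. → (25, 14)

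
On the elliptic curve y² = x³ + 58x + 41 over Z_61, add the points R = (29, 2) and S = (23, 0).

(29, 2) + (23, 0). λ = (0 - 2)/(23 - 29) ≡ 59/55 mod 61. 55⁻¹ ≡ 10 (mod 61), so λ ≡ 41.
  x = λ² - 29 - 23 = 1681 - 52 ≡ 43; y = λ·(29 - 43) - 2 ≡ 34. → (43, 34)

(43, 34)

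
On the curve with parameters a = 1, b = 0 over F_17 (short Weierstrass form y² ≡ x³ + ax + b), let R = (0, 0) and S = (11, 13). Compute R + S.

(14, 2)

(0, 0) + (11, 13). λ = (13 - 0)/(11 - 0) ≡ 13/11 mod 17. 11⁻¹ ≡ 14 (mod 17) since 11·14 = 154 ≡ 1, so λ ≡ 12.
  x = λ² - 0 - 11 = 144 - 11 ≡ 14; y = λ·(0 - 14) - 0 ≡ 2. → (14, 2)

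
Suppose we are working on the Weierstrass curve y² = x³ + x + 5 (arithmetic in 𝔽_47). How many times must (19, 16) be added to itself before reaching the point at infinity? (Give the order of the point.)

2P: tangent at (19, 16): λ = (3·19² + 1)/(2·16) ≡ 3/32. 32⁻¹ ≡ 25 (mod 47) since 32·25 = 800 ≡ 1, so λ ≡ 3·25 ≡ 28.
  x = λ² - 19 - 19 = 784 - 38 ≡ 41; y = λ·(19 - 41) - 16 ≡ 26. → (41, 26)
3P: (41, 26) + (19, 16). λ = (16 - 26)/(19 - 41) ≡ 37/25 mod 47. 25⁻¹ ≡ 32 (mod 47), so λ ≡ 9.
  x = λ² - 41 - 19 = 81 - 60 ≡ 21; y = λ·(41 - 21) - 26 ≡ 13. → (21, 13)
4P: (21, 13) + (19, 16). λ = (16 - 13)/(19 - 21) ≡ 3/45 mod 47. 45⁻¹ ≡ 23 (mod 47) since 45·23 = 1035 ≡ 1, so λ ≡ 22.
  x = λ² - 21 - 19 = 484 - 40 ≡ 21; y = λ·(21 - 21) - 13 ≡ 34. → (21, 34)
5P: (21, 34) + (19, 16). λ = (16 - 34)/(19 - 21) ≡ 29/45 mod 47. 45⁻¹ ≡ 23 (mod 47) since 45·23 = 1035 ≡ 1, so λ ≡ 9.
  x = λ² - 21 - 19 = 81 - 40 ≡ 41; y = λ·(21 - 41) - 34 ≡ 21. → (41, 21)
6P: (41, 21) + (19, 16). λ = (16 - 21)/(19 - 41) ≡ 42/25 mod 47. 25⁻¹ ≡ 32 (mod 47), so λ ≡ 28.
  x = λ² - 41 - 19 = 784 - 60 ≡ 19; y = λ·(41 - 19) - 21 ≡ 31. → (19, 31)
7P: (19, 31) + (19, 16): same x and y₁ ≡ -y₂, so the sum is the point at infinity.
7P = the point at infinity, so the order is 7.

7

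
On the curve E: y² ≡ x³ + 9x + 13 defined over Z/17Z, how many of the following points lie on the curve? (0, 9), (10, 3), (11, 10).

(0, 9): 9² ≡ 13, rhs ≡ 13 → on.
(10, 3): 3² ≡ 9, rhs ≡ 15 → off.
(11, 10): 10² ≡ 15, rhs ≡ 15 → on.

2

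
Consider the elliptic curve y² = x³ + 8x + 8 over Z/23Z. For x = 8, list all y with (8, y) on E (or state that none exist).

x³ + 8x + 8 = 584 ≡ 9 (mod 23).
Square roots of 9 mod 23: 3 and 20 (since 3² = 9 ≡ 9).

3, 20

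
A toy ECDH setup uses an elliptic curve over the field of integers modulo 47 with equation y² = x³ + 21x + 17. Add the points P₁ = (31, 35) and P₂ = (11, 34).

(31, 35) + (11, 34). λ = (34 - 35)/(11 - 31) ≡ 46/27 mod 47. 27⁻¹ ≡ 7 (mod 47), so λ ≡ 40.
  x = λ² - 31 - 11 = 1600 - 42 ≡ 7; y = λ·(31 - 7) - 35 ≡ 32. → (7, 32)

(7, 32)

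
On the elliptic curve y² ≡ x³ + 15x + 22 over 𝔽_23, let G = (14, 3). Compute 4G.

Double-and-add on 4 = (100)₂. Start with G = (14, 3) for the leading 1-bit.
double: tangent at (14, 3): λ = (3·14² + 15)/(2·3) ≡ 5/6. 6⁻¹ ≡ 4 (mod 23) since 6·4 = 24 ≡ 1, so λ ≡ 5·4 ≡ 20.
  x = λ² - 14 - 14 = 400 - 28 ≡ 4; y = λ·(14 - 4) - 3 ≡ 13. → (4, 13)
double: tangent at (4, 13): λ = (3·4² + 15)/(2·13) ≡ 17/3. 3⁻¹ ≡ 8 (mod 23), so λ ≡ 17·8 ≡ 21.
  x = λ² - 4 - 4 = 441 - 8 ≡ 19; y = λ·(4 - 19) - 13 ≡ 17. → (19, 17)

(19, 17)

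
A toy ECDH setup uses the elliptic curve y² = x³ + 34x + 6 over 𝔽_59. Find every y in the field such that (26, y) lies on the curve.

none

x³ + 34x + 6 = 18466 ≡ 58 (mod 59).
58 is a non-residue mod 59; no y exists.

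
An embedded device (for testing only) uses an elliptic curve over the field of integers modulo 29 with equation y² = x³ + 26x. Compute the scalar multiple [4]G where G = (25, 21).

Double-and-add on 4 = (100)₂. Start with G = (25, 21) for the leading 1-bit.
double: tangent at (25, 21): λ = (3·25² + 26)/(2·21) ≡ 16/13. 13⁻¹ ≡ 9 (mod 29), so λ ≡ 16·9 ≡ 28.
  x = λ² - 25 - 25 = 784 - 50 ≡ 9; y = λ·(25 - 9) - 21 ≡ 21. → (9, 21)
double: tangent at (9, 21): λ = (3·9² + 26)/(2·21) ≡ 8/13. 13⁻¹ ≡ 9 (mod 29) since 13·9 = 117 ≡ 1, so λ ≡ 8·9 ≡ 14.
  x = λ² - 9 - 9 = 196 - 18 ≡ 4; y = λ·(9 - 4) - 21 ≡ 20. → (4, 20)

(4, 20)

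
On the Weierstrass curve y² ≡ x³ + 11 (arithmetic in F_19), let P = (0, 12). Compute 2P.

tangent at (0, 12): λ = (3·0² + 0)/(2·12) ≡ 0/5. 5⁻¹ ≡ 4 (mod 19), so λ ≡ 0·4 ≡ 0.
  x = λ² - 0 - 0 = 0 - 0 ≡ 0; y = λ·(0 - 0) - 12 ≡ 7. → (0, 7)

(0, 7)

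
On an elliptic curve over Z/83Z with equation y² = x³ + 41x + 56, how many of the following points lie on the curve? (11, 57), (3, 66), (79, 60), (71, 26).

(11, 57): 57² ≡ 12, rhs ≡ 12 → on.
(3, 66): 66² ≡ 40, rhs ≡ 40 → on.
(79, 60): 60² ≡ 31, rhs ≡ 77 → off.
(71, 26): 26² ≡ 12, rhs ≡ 77 → off.

2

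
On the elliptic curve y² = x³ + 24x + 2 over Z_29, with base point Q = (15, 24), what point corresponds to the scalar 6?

Double-and-add on 6 = (110)₂. Start with Q = (15, 24) for the leading 1-bit.
double: tangent at (15, 24): λ = (3·15² + 24)/(2·24) ≡ 3/19. 19⁻¹ ≡ 26 (mod 29), so λ ≡ 3·26 ≡ 20.
  x = λ² - 15 - 15 = 400 - 30 ≡ 22; y = λ·(15 - 22) - 24 ≡ 10. → (22, 10)
add Q: (22, 10) + (15, 24). λ = (24 - 10)/(15 - 22) ≡ 14/22 mod 29. 22⁻¹ ≡ 4 (mod 29), so λ ≡ 27.
  x = λ² - 22 - 15 = 729 - 37 ≡ 25; y = λ·(22 - 25) - 10 ≡ 25. → (25, 25)
double: tangent at (25, 25): λ = (3·25² + 24)/(2·25) ≡ 14/21. 21⁻¹ ≡ 18 (mod 29), so λ ≡ 14·18 ≡ 20.
  x = λ² - 25 - 25 = 400 - 50 ≡ 2; y = λ·(25 - 2) - 25 ≡ 0. → (2, 0)

(2, 0)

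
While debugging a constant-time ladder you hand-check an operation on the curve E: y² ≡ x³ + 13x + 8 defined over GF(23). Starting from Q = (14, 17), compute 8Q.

Repeated addition: build up to 8Q.
2Q: tangent at (14, 17): λ = (3·14² + 13)/(2·17) ≡ 3/11. 11⁻¹ ≡ 21 (mod 23) since 11·21 = 231 ≡ 1, so λ ≡ 3·21 ≡ 17.
  x = λ² - 14 - 14 = 289 - 28 ≡ 8; y = λ·(14 - 8) - 17 ≡ 16. → (8, 16)
3Q: (8, 16) + (14, 17). λ = (17 - 16)/(14 - 8) ≡ 1/6 mod 23. 6⁻¹ ≡ 4 (mod 23), so λ ≡ 4.
  x = λ² - 8 - 14 = 16 - 22 ≡ 17; y = λ·(8 - 17) - 16 ≡ 17. → (17, 17)
4Q: (17, 17) + (14, 17). λ = (17 - 17)/(14 - 17) ≡ 0/20 mod 23. 20⁻¹ ≡ 15 (mod 23) since 20·15 = 300 ≡ 1, so λ ≡ 0.
  x = λ² - 17 - 14 = 0 - 31 ≡ 15; y = λ·(17 - 15) - 17 ≡ 6. → (15, 6)
5Q: (15, 6) + (14, 17). λ = (17 - 6)/(14 - 15) ≡ 11/22 mod 23. 22⁻¹ ≡ 22 (mod 23), so λ ≡ 12.
  x = λ² - 15 - 14 = 144 - 29 ≡ 0; y = λ·(15 - 0) - 6 ≡ 13. → (0, 13)
6Q: (0, 13) + (14, 17). λ = (17 - 13)/(14 - 0) ≡ 4/14 mod 23. 14⁻¹ ≡ 5 (mod 23) since 14·5 = 70 ≡ 1, so λ ≡ 20.
  x = λ² - 0 - 14 = 400 - 14 ≡ 18; y = λ·(0 - 18) - 13 ≡ 18. → (18, 18)
7Q: (18, 18) + (14, 17). λ = (17 - 18)/(14 - 18) ≡ 22/19 mod 23. 19⁻¹ ≡ 17 (mod 23), so λ ≡ 6.
  x = λ² - 18 - 14 = 36 - 32 ≡ 4; y = λ·(18 - 4) - 18 ≡ 20. → (4, 20)
8Q: (4, 20) + (14, 17). λ = (17 - 20)/(14 - 4) ≡ 20/10 mod 23. 10⁻¹ ≡ 7 (mod 23), so λ ≡ 2.
  x = λ² - 4 - 14 = 4 - 18 ≡ 9; y = λ·(4 - 9) - 20 ≡ 16. → (9, 16)

(9, 16)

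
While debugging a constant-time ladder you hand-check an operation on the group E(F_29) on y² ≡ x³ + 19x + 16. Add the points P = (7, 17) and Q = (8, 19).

(7, 17) + (8, 19). λ = (19 - 17)/(8 - 7) ≡ 2/1 mod 29. 1⁻¹ ≡ 1 (mod 29), so λ ≡ 2.
  x = λ² - 7 - 8 = 4 - 15 ≡ 18; y = λ·(7 - 18) - 17 ≡ 19. → (18, 19)

(18, 19)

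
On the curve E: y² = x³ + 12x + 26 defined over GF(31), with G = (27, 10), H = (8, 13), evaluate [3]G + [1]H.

(4, 18)

First 3G:
Repeated addition: build up to 3G.
2G: tangent at (27, 10): λ = (3·27² + 12)/(2·10) ≡ 29/20. 20⁻¹ ≡ 14 (mod 31) since 20·14 = 280 ≡ 1, so λ ≡ 29·14 ≡ 3.
  x = λ² - 27 - 27 = 9 - 54 ≡ 17; y = λ·(27 - 17) - 10 ≡ 20. → (17, 20)
3G: (17, 20) + (27, 10). λ = (10 - 20)/(27 - 17) ≡ 21/10 mod 31. 10⁻¹ ≡ 28 (mod 31) since 10·28 = 280 ≡ 1, so λ ≡ 30.
  x = λ² - 17 - 27 = 900 - 44 ≡ 19; y = λ·(17 - 19) - 20 ≡ 13. → (19, 13)
3G = (19, 13).
Finally 3G + H:
(19, 13) + (8, 13). λ = (13 - 13)/(8 - 19) ≡ 0/20 mod 31. 20⁻¹ ≡ 14 (mod 31), so λ ≡ 0.
  x = λ² - 19 - 8 = 0 - 27 ≡ 4; y = λ·(19 - 4) - 13 ≡ 18. → (4, 18)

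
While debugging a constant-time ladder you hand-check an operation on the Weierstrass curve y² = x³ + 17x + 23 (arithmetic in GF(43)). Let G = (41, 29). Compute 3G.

Repeated addition: build up to 3G.
2G: tangent at (41, 29): λ = (3·41² + 17)/(2·29) ≡ 29/15. 15⁻¹ ≡ 23 (mod 43) since 15·23 = 345 ≡ 1, so λ ≡ 29·23 ≡ 22.
  x = λ² - 41 - 41 = 484 - 82 ≡ 15; y = λ·(41 - 15) - 29 ≡ 27. → (15, 27)
3G: (15, 27) + (41, 29). λ = (29 - 27)/(41 - 15) ≡ 2/26 mod 43. 26⁻¹ ≡ 5 (mod 43), so λ ≡ 10.
  x = λ² - 15 - 41 = 100 - 56 ≡ 1; y = λ·(15 - 1) - 27 ≡ 27. → (1, 27)

(1, 27)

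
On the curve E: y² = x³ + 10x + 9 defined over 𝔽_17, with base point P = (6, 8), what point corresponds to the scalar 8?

(6, 9)

Repeated addition: build up to 8P.
2P: tangent at (6, 8): λ = (3·6² + 10)/(2·8) ≡ 16/16. 16⁻¹ ≡ 16 (mod 17) since 16·16 = 256 ≡ 1, so λ ≡ 16·16 ≡ 1.
  x = λ² - 6 - 6 = 1 - 12 ≡ 6; y = λ·(6 - 6) - 8 ≡ 9. → (6, 9)
3P: (6, 9) + (6, 8): same x and y₁ ≡ -y₂, so the sum is O.
4P: O + (6, 8) = (6, 8) (identity).
5P: tangent at (6, 8): λ = (3·6² + 10)/(2·8) ≡ 16/16. 16⁻¹ ≡ 16 (mod 17), so λ ≡ 16·16 ≡ 1.
  x = λ² - 6 - 6 = 1 - 12 ≡ 6; y = λ·(6 - 6) - 8 ≡ 9. → (6, 9)
6P: (6, 9) + (6, 8): same x and y₁ ≡ -y₂, so the sum is O.
7P: O + (6, 8) = (6, 8) (identity).
8P: tangent at (6, 8): λ = (3·6² + 10)/(2·8) ≡ 16/16. 16⁻¹ ≡ 16 (mod 17), so λ ≡ 16·16 ≡ 1.
  x = λ² - 6 - 6 = 1 - 12 ≡ 6; y = λ·(6 - 6) - 8 ≡ 9. → (6, 9)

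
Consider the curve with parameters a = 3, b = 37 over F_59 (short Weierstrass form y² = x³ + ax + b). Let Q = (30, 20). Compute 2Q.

(50, 15)

tangent at (30, 20): λ = (3·30² + 3)/(2·20) ≡ 48/40. 40⁻¹ ≡ 31 (mod 59) since 40·31 = 1240 ≡ 1, so λ ≡ 48·31 ≡ 13.
  x = λ² - 30 - 30 = 169 - 60 ≡ 50; y = λ·(30 - 50) - 20 ≡ 15. → (50, 15)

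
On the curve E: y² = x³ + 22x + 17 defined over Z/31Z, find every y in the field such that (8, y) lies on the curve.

x³ + 22x + 17 = 705 ≡ 23 (mod 31).
23 is a non-residue mod 31; no y exists.

none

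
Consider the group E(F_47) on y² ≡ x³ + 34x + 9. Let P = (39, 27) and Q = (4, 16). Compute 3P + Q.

(28, 20)

First 3P:
Repeated addition: build up to 3P.
2P: tangent at (39, 27): λ = (3·39² + 34)/(2·27) ≡ 38/7. 7⁻¹ ≡ 27 (mod 47), so λ ≡ 38·27 ≡ 39.
  x = λ² - 39 - 39 = 1521 - 78 ≡ 33; y = λ·(39 - 33) - 27 ≡ 19. → (33, 19)
3P: (33, 19) + (39, 27). λ = (27 - 19)/(39 - 33) ≡ 8/6 mod 47. 6⁻¹ ≡ 8 (mod 47), so λ ≡ 17.
  x = λ² - 33 - 39 = 289 - 72 ≡ 29; y = λ·(33 - 29) - 19 ≡ 2. → (29, 2)
3P = (29, 2).
Finally 3P + Q:
(29, 2) + (4, 16). λ = (16 - 2)/(4 - 29) ≡ 14/22 mod 47. 22⁻¹ ≡ 15 (mod 47) since 22·15 = 330 ≡ 1, so λ ≡ 22.
  x = λ² - 29 - 4 = 484 - 33 ≡ 28; y = λ·(29 - 28) - 2 ≡ 20. → (28, 20)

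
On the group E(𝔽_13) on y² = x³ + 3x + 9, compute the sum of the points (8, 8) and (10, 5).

(8, 8) + (10, 5). λ = (5 - 8)/(10 - 8) ≡ 10/2 mod 13. 2⁻¹ ≡ 7 (mod 13), so λ ≡ 5.
  x = λ² - 8 - 10 = 25 - 18 ≡ 7; y = λ·(8 - 7) - 8 ≡ 10. → (7, 10)

(7, 10)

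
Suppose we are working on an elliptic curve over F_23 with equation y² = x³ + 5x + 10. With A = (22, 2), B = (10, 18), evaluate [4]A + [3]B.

(10, 18)

First 4A:
Repeated addition: build up to 4A.
2A: tangent at (22, 2): λ = (3·22² + 5)/(2·2) ≡ 8/4. 4⁻¹ ≡ 6 (mod 23), so λ ≡ 8·6 ≡ 2.
  x = λ² - 22 - 22 = 4 - 44 ≡ 6; y = λ·(22 - 6) - 2 ≡ 7. → (6, 7)
3A: (6, 7) + (22, 2). λ = (2 - 7)/(22 - 6) ≡ 18/16 mod 23. 16⁻¹ ≡ 13 (mod 23) since 16·13 = 208 ≡ 1, so λ ≡ 4.
  x = λ² - 6 - 22 = 16 - 28 ≡ 11; y = λ·(6 - 11) - 7 ≡ 19. → (11, 19)
4A: (11, 19) + (22, 2). λ = (2 - 19)/(22 - 11) ≡ 6/11 mod 23. 11⁻¹ ≡ 21 (mod 23), so λ ≡ 11.
  x = λ² - 11 - 22 = 121 - 33 ≡ 19; y = λ·(11 - 19) - 19 ≡ 8. → (19, 8)
4A = (19, 8).
Next 3B:
Repeated addition: build up to 3B.
2B: tangent at (10, 18): λ = (3·10² + 5)/(2·18) ≡ 6/13. 13⁻¹ ≡ 16 (mod 23) since 13·16 = 208 ≡ 1, so λ ≡ 6·16 ≡ 4.
  x = λ² - 10 - 10 = 16 - 20 ≡ 19; y = λ·(10 - 19) - 18 ≡ 15. → (19, 15)
3B: (19, 15) + (10, 18). λ = (18 - 15)/(10 - 19) ≡ 3/14 mod 23. 14⁻¹ ≡ 5 (mod 23) since 14·5 = 70 ≡ 1, so λ ≡ 15.
  x = λ² - 19 - 10 = 225 - 29 ≡ 12; y = λ·(19 - 12) - 15 ≡ 21. → (12, 21)
3B = (12, 21).
Finally 4A + 3B:
(19, 8) + (12, 21). λ = (21 - 8)/(12 - 19) ≡ 13/16 mod 23. 16⁻¹ ≡ 13 (mod 23) since 16·13 = 208 ≡ 1, so λ ≡ 8.
  x = λ² - 19 - 12 = 64 - 31 ≡ 10; y = λ·(19 - 10) - 8 ≡ 18. → (10, 18)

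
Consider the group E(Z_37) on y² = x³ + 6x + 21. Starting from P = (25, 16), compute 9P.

Double-and-add on 9 = (1001)₂. Start with P = (25, 16) for the leading 1-bit.
double: tangent at (25, 16): λ = (3·25² + 6)/(2·16) ≡ 31/32. 32⁻¹ ≡ 22 (mod 37) since 32·22 = 704 ≡ 1, so λ ≡ 31·22 ≡ 16.
  x = λ² - 25 - 25 = 256 - 50 ≡ 21; y = λ·(25 - 21) - 16 ≡ 11. → (21, 11)
double: tangent at (21, 11): λ = (3·21² + 6)/(2·11) ≡ 34/22. 22⁻¹ ≡ 32 (mod 37), so λ ≡ 34·32 ≡ 15.
  x = λ² - 21 - 21 = 225 - 42 ≡ 35; y = λ·(21 - 35) - 11 ≡ 1. → (35, 1)
double: tangent at (35, 1): λ = (3·35² + 6)/(2·1) ≡ 18/2. 2⁻¹ ≡ 19 (mod 37), so λ ≡ 18·19 ≡ 9.
  x = λ² - 35 - 35 = 81 - 70 ≡ 11; y = λ·(35 - 11) - 1 ≡ 30. → (11, 30)
add P: (11, 30) + (25, 16). λ = (16 - 30)/(25 - 11) ≡ 23/14 mod 37. 14⁻¹ ≡ 8 (mod 37) since 14·8 = 112 ≡ 1, so λ ≡ 36.
  x = λ² - 11 - 25 = 1296 - 36 ≡ 2; y = λ·(11 - 2) - 30 ≡ 35. → (2, 35)

(2, 35)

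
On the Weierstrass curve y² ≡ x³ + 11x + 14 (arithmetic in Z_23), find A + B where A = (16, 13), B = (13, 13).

(16, 13) + (13, 13). λ = (13 - 13)/(13 - 16) ≡ 0/20 mod 23. 20⁻¹ ≡ 15 (mod 23), so λ ≡ 0.
  x = λ² - 16 - 13 = 0 - 29 ≡ 17; y = λ·(16 - 17) - 13 ≡ 10. → (17, 10)

(17, 10)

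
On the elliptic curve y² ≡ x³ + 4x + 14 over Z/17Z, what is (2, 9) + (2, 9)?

(14, 3)

tangent at (2, 9): λ = (3·2² + 4)/(2·9) ≡ 16/1. 1⁻¹ ≡ 1 (mod 17), so λ ≡ 16·1 ≡ 16.
  x = λ² - 2 - 2 = 256 - 4 ≡ 14; y = λ·(2 - 14) - 9 ≡ 3. → (14, 3)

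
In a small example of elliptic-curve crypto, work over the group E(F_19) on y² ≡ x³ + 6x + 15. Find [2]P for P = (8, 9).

tangent at (8, 9): λ = (3·8² + 6)/(2·9) ≡ 8/18. 18⁻¹ ≡ 18 (mod 19) since 18·18 = 324 ≡ 1, so λ ≡ 8·18 ≡ 11.
  x = λ² - 8 - 8 = 121 - 16 ≡ 10; y = λ·(8 - 10) - 9 ≡ 7. → (10, 7)

(10, 7)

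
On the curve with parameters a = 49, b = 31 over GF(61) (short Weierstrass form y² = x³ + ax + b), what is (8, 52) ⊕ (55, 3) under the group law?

(56, 24)

(8, 52) + (55, 3). λ = (3 - 52)/(55 - 8) ≡ 12/47 mod 61. 47⁻¹ ≡ 13 (mod 61), so λ ≡ 34.
  x = λ² - 8 - 55 = 1156 - 63 ≡ 56; y = λ·(8 - 56) - 52 ≡ 24. → (56, 24)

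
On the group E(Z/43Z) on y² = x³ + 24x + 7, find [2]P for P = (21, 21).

(25, 35)

tangent at (21, 21): λ = (3·21² + 24)/(2·21) ≡ 14/42. 42⁻¹ ≡ 42 (mod 43), so λ ≡ 14·42 ≡ 29.
  x = λ² - 21 - 21 = 841 - 42 ≡ 25; y = λ·(21 - 25) - 21 ≡ 35. → (25, 35)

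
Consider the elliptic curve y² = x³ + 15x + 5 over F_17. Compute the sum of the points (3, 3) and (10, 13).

(5, 16)

(3, 3) + (10, 13). λ = (13 - 3)/(10 - 3) ≡ 10/7 mod 17. 7⁻¹ ≡ 5 (mod 17), so λ ≡ 16.
  x = λ² - 3 - 10 = 256 - 13 ≡ 5; y = λ·(3 - 5) - 3 ≡ 16. → (5, 16)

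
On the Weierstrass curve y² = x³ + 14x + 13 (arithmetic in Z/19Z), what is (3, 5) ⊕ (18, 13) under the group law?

(2, 12)

(3, 5) + (18, 13). λ = (13 - 5)/(18 - 3) ≡ 8/15 mod 19. 15⁻¹ ≡ 14 (mod 19), so λ ≡ 17.
  x = λ² - 3 - 18 = 289 - 21 ≡ 2; y = λ·(3 - 2) - 5 ≡ 12. → (2, 12)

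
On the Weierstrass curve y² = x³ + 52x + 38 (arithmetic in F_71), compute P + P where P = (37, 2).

(0, 40)

tangent at (37, 2): λ = (3·37² + 52)/(2·2) ≡ 41/4. 4⁻¹ ≡ 18 (mod 71) since 4·18 = 72 ≡ 1, so λ ≡ 41·18 ≡ 28.
  x = λ² - 37 - 37 = 784 - 74 ≡ 0; y = λ·(37 - 0) - 2 ≡ 40. → (0, 40)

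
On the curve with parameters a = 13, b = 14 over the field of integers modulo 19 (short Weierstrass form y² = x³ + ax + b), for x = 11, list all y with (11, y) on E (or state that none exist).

5, 14

x³ + 13x + 14 = 1488 ≡ 6 (mod 19).
Square roots of 6 mod 19: 5 and 14 (since 5² = 25 ≡ 6).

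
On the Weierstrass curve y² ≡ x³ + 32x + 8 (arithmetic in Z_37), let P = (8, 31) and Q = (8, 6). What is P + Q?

O

The two points share x = 8 and their y-coordinates satisfy 31 + 6 ≡ 0 (mod 37), so they are inverses. Their sum is the point at infinity.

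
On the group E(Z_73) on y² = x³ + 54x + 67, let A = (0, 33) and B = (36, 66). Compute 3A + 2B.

(71, 43)

First 3A:
Repeated addition: build up to 3A.
2A: tangent at (0, 33): λ = (3·0² + 54)/(2·33) ≡ 54/66. 66⁻¹ ≡ 52 (mod 73), so λ ≡ 54·52 ≡ 34.
  x = λ² - 0 - 0 = 1156 - 0 ≡ 61; y = λ·(0 - 61) - 33 ≡ 10. → (61, 10)
3A: (61, 10) + (0, 33). λ = (33 - 10)/(0 - 61) ≡ 23/12 mod 73. 12⁻¹ ≡ 67 (mod 73) since 12·67 = 804 ≡ 1, so λ ≡ 8.
  x = λ² - 61 - 0 = 64 - 61 ≡ 3; y = λ·(61 - 3) - 10 ≡ 16. → (3, 16)
3A = (3, 16).
Next 2B:
Repeated addition: build up to 2B.
2B: tangent at (36, 66): λ = (3·36² + 54)/(2·66) ≡ 0/59. 59⁻¹ ≡ 26 (mod 73) since 59·26 = 1534 ≡ 1, so λ ≡ 0·26 ≡ 0.
  x = λ² - 36 - 36 = 0 - 72 ≡ 1; y = λ·(36 - 1) - 66 ≡ 7. → (1, 7)
2B = (1, 7).
Finally 3A + 2B:
(3, 16) + (1, 7). λ = (7 - 16)/(1 - 3) ≡ 64/71 mod 73. 71⁻¹ ≡ 36 (mod 73), so λ ≡ 41.
  x = λ² - 3 - 1 = 1681 - 4 ≡ 71; y = λ·(3 - 71) - 16 ≡ 43. → (71, 43)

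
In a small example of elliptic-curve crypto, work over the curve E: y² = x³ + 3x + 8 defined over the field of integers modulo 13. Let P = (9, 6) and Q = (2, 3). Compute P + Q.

(9, 6) + (2, 3). λ = (3 - 6)/(2 - 9) ≡ 10/6 mod 13. 6⁻¹ ≡ 11 (mod 13), so λ ≡ 6.
  x = λ² - 9 - 2 = 36 - 11 ≡ 12; y = λ·(9 - 12) - 6 ≡ 2. → (12, 2)

(12, 2)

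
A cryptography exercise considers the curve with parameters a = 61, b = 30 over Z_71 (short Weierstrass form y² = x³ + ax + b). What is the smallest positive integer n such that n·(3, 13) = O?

5

2P: tangent at (3, 13): λ = (3·3² + 61)/(2·13) ≡ 17/26. 26⁻¹ ≡ 41 (mod 71), so λ ≡ 17·41 ≡ 58.
  x = λ² - 3 - 3 = 3364 - 6 ≡ 21; y = λ·(3 - 21) - 13 ≡ 8. → (21, 8)
3P: (21, 8) + (3, 13). λ = (13 - 8)/(3 - 21) ≡ 5/53 mod 71. 53⁻¹ ≡ 67 (mod 71), so λ ≡ 51.
  x = λ² - 21 - 3 = 2601 - 24 ≡ 21; y = λ·(21 - 21) - 8 ≡ 63. → (21, 63)
4P: (21, 63) + (3, 13). λ = (13 - 63)/(3 - 21) ≡ 21/53 mod 71. 53⁻¹ ≡ 67 (mod 71) since 53·67 = 3551 ≡ 1, so λ ≡ 58.
  x = λ² - 21 - 3 = 3364 - 24 ≡ 3; y = λ·(21 - 3) - 63 ≡ 58. → (3, 58)
5P: (3, 58) + (3, 13): same x and y₁ ≡ -y₂, so the sum is O.
5P = O, so the order is 5.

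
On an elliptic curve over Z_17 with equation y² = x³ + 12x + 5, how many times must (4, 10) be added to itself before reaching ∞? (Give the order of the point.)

2P: tangent at (4, 10): λ = (3·4² + 12)/(2·10) ≡ 9/3. 3⁻¹ ≡ 6 (mod 17), so λ ≡ 9·6 ≡ 3.
  x = λ² - 4 - 4 = 9 - 8 ≡ 1; y = λ·(4 - 1) - 10 ≡ 16. → (1, 16)
3P: (1, 16) + (4, 10). λ = (10 - 16)/(4 - 1) ≡ 11/3 mod 17. 3⁻¹ ≡ 6 (mod 17), so λ ≡ 15.
  x = λ² - 1 - 4 = 225 - 5 ≡ 16; y = λ·(1 - 16) - 16 ≡ 14. → (16, 14)
4P: (16, 14) + (4, 10). λ = (10 - 14)/(4 - 16) ≡ 13/5 mod 17. 5⁻¹ ≡ 7 (mod 17), so λ ≡ 6.
  x = λ² - 16 - 4 = 36 - 20 ≡ 16; y = λ·(16 - 16) - 14 ≡ 3. → (16, 3)
5P: (16, 3) + (4, 10). λ = (10 - 3)/(4 - 16) ≡ 7/5 mod 17. 5⁻¹ ≡ 7 (mod 17) since 5·7 = 35 ≡ 1, so λ ≡ 15.
  x = λ² - 16 - 4 = 225 - 20 ≡ 1; y = λ·(16 - 1) - 3 ≡ 1. → (1, 1)
6P: (1, 1) + (4, 10). λ = (10 - 1)/(4 - 1) ≡ 9/3 mod 17. 3⁻¹ ≡ 6 (mod 17), so λ ≡ 3.
  x = λ² - 1 - 4 = 9 - 5 ≡ 4; y = λ·(1 - 4) - 1 ≡ 7. → (4, 7)
7P: (4, 7) + (4, 10): same x and y₁ ≡ -y₂, so the sum is ∞.
7P = ∞, so the order is 7.

7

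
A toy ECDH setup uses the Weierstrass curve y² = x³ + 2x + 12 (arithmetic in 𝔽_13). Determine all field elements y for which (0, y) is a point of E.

x³ + 2x + 12 = 12 ≡ 12 (mod 13).
Square roots of 12 mod 13: 5 and 8 (since 5² = 25 ≡ 12).

5, 8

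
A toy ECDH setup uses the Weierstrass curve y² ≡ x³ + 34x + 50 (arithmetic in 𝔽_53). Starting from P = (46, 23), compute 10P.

Repeated addition: build up to 10P.
2P: tangent at (46, 23): λ = (3·46² + 34)/(2·23) ≡ 22/46. 46⁻¹ ≡ 15 (mod 53), so λ ≡ 22·15 ≡ 12.
  x = λ² - 46 - 46 = 144 - 92 ≡ 52; y = λ·(46 - 52) - 23 ≡ 11. → (52, 11)
3P: (52, 11) + (46, 23). λ = (23 - 11)/(46 - 52) ≡ 12/47 mod 53. 47⁻¹ ≡ 44 (mod 53), so λ ≡ 51.
  x = λ² - 52 - 46 = 2601 - 98 ≡ 12; y = λ·(52 - 12) - 11 ≡ 15. → (12, 15)
4P: (12, 15) + (46, 23). λ = (23 - 15)/(46 - 12) ≡ 8/34 mod 53. 34⁻¹ ≡ 39 (mod 53), so λ ≡ 47.
  x = λ² - 12 - 46 = 2209 - 58 ≡ 31; y = λ·(12 - 31) - 15 ≡ 46. → (31, 46)
5P: (31, 46) + (46, 23). λ = (23 - 46)/(46 - 31) ≡ 30/15 mod 53. 15⁻¹ ≡ 46 (mod 53) since 15·46 = 690 ≡ 1, so λ ≡ 2.
  x = λ² - 31 - 46 = 4 - 77 ≡ 33; y = λ·(31 - 33) - 46 ≡ 3. → (33, 3)
6P: (33, 3) + (46, 23). λ = (23 - 3)/(46 - 33) ≡ 20/13 mod 53. 13⁻¹ ≡ 49 (mod 53), so λ ≡ 26.
  x = λ² - 33 - 46 = 676 - 79 ≡ 14; y = λ·(33 - 14) - 3 ≡ 14. → (14, 14)
7P: (14, 14) + (46, 23). λ = (23 - 14)/(46 - 14) ≡ 9/32 mod 53. 32⁻¹ ≡ 5 (mod 53) since 32·5 = 160 ≡ 1, so λ ≡ 45.
  x = λ² - 14 - 46 = 2025 - 60 ≡ 4; y = λ·(14 - 4) - 14 ≡ 12. → (4, 12)
8P: (4, 12) + (46, 23). λ = (23 - 12)/(46 - 4) ≡ 11/42 mod 53. 42⁻¹ ≡ 24 (mod 53) since 42·24 = 1008 ≡ 1, so λ ≡ 52.
  x = λ² - 4 - 46 = 2704 - 50 ≡ 4; y = λ·(4 - 4) - 12 ≡ 41. → (4, 41)
9P: (4, 41) + (46, 23). λ = (23 - 41)/(46 - 4) ≡ 35/42 mod 53. 42⁻¹ ≡ 24 (mod 53), so λ ≡ 45.
  x = λ² - 4 - 46 = 2025 - 50 ≡ 14; y = λ·(4 - 14) - 41 ≡ 39. → (14, 39)
10P: (14, 39) + (46, 23). λ = (23 - 39)/(46 - 14) ≡ 37/32 mod 53. 32⁻¹ ≡ 5 (mod 53) since 32·5 = 160 ≡ 1, so λ ≡ 26.
  x = λ² - 14 - 46 = 676 - 60 ≡ 33; y = λ·(14 - 33) - 39 ≡ 50. → (33, 50)

(33, 50)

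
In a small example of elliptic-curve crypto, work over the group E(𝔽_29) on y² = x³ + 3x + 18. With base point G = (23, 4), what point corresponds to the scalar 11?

Double-and-add on 11 = (1011)₂. Start with G = (23, 4) for the leading 1-bit.
double: tangent at (23, 4): λ = (3·23² + 3)/(2·4) ≡ 24/8. 8⁻¹ ≡ 11 (mod 29), so λ ≡ 24·11 ≡ 3.
  x = λ² - 23 - 23 = 9 - 46 ≡ 21; y = λ·(23 - 21) - 4 ≡ 2. → (21, 2)
double: tangent at (21, 2): λ = (3·21² + 3)/(2·2) ≡ 21/4. 4⁻¹ ≡ 22 (mod 29), so λ ≡ 21·22 ≡ 27.
  x = λ² - 21 - 21 = 729 - 42 ≡ 20; y = λ·(21 - 20) - 2 ≡ 25. → (20, 25)
add G: (20, 25) + (23, 4). λ = (4 - 25)/(23 - 20) ≡ 8/3 mod 29. 3⁻¹ ≡ 10 (mod 29), so λ ≡ 22.
  x = λ² - 20 - 23 = 484 - 43 ≡ 6; y = λ·(20 - 6) - 25 ≡ 22. → (6, 22)
double: tangent at (6, 22): λ = (3·6² + 3)/(2·22) ≡ 24/15. 15⁻¹ ≡ 2 (mod 29) since 15·2 = 30 ≡ 1, so λ ≡ 24·2 ≡ 19.
  x = λ² - 6 - 6 = 361 - 12 ≡ 1; y = λ·(6 - 1) - 22 ≡ 15. → (1, 15)
add G: (1, 15) + (23, 4). λ = (4 - 15)/(23 - 1) ≡ 18/22 mod 29. 22⁻¹ ≡ 4 (mod 29), so λ ≡ 14.
  x = λ² - 1 - 23 = 196 - 24 ≡ 27; y = λ·(1 - 27) - 15 ≡ 27. → (27, 27)

(27, 27)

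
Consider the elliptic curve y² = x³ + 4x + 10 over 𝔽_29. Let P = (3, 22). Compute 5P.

Repeated addition: build up to 5P.
2P: tangent at (3, 22): λ = (3·3² + 4)/(2·22) ≡ 2/15. 15⁻¹ ≡ 2 (mod 29) since 15·2 = 30 ≡ 1, so λ ≡ 2·2 ≡ 4.
  x = λ² - 3 - 3 = 16 - 6 ≡ 10; y = λ·(3 - 10) - 22 ≡ 8. → (10, 8)
3P: (10, 8) + (3, 22). λ = (22 - 8)/(3 - 10) ≡ 14/22 mod 29. 22⁻¹ ≡ 4 (mod 29), so λ ≡ 27.
  x = λ² - 10 - 3 = 729 - 13 ≡ 20; y = λ·(10 - 20) - 8 ≡ 12. → (20, 12)
4P: (20, 12) + (3, 22). λ = (22 - 12)/(3 - 20) ≡ 10/12 mod 29. 12⁻¹ ≡ 17 (mod 29), so λ ≡ 25.
  x = λ² - 20 - 3 = 625 - 23 ≡ 22; y = λ·(20 - 22) - 12 ≡ 25. → (22, 25)
5P: (22, 25) + (3, 22). λ = (22 - 25)/(3 - 22) ≡ 26/10 mod 29. 10⁻¹ ≡ 3 (mod 29), so λ ≡ 20.
  x = λ² - 22 - 3 = 400 - 25 ≡ 27; y = λ·(22 - 27) - 25 ≡ 20. → (27, 20)

(27, 20)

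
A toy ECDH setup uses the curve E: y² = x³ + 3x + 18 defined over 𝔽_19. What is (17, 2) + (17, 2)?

tangent at (17, 2): λ = (3·17² + 3)/(2·2) ≡ 15/4. 4⁻¹ ≡ 5 (mod 19) since 4·5 = 20 ≡ 1, so λ ≡ 15·5 ≡ 18.
  x = λ² - 17 - 17 = 324 - 34 ≡ 5; y = λ·(17 - 5) - 2 ≡ 5. → (5, 5)

(5, 5)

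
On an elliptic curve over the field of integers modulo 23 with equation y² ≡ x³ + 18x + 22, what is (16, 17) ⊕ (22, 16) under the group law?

(16, 17) + (22, 16). λ = (16 - 17)/(22 - 16) ≡ 22/6 mod 23. 6⁻¹ ≡ 4 (mod 23), so λ ≡ 19.
  x = λ² - 16 - 22 = 361 - 38 ≡ 1; y = λ·(16 - 1) - 17 ≡ 15. → (1, 15)

(1, 15)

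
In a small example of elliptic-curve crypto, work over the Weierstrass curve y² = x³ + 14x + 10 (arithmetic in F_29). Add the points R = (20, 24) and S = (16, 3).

(20, 24) + (16, 3). λ = (3 - 24)/(16 - 20) ≡ 8/25 mod 29. 25⁻¹ ≡ 7 (mod 29), so λ ≡ 27.
  x = λ² - 20 - 16 = 729 - 36 ≡ 26; y = λ·(20 - 26) - 24 ≡ 17. → (26, 17)

(26, 17)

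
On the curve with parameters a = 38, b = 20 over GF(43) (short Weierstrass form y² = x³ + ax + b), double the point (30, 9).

tangent at (30, 9): λ = (3·30² + 38)/(2·9) ≡ 29/18. 18⁻¹ ≡ 12 (mod 43) since 18·12 = 216 ≡ 1, so λ ≡ 29·12 ≡ 4.
  x = λ² - 30 - 30 = 16 - 60 ≡ 42; y = λ·(30 - 42) - 9 ≡ 29. → (42, 29)

(42, 29)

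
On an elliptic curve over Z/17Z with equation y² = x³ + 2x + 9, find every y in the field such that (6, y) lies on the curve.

x³ + 2x + 9 = 237 ≡ 16 (mod 17).
Square roots of 16 mod 17: 4 and 13 (since 4² = 16 ≡ 16).

4, 13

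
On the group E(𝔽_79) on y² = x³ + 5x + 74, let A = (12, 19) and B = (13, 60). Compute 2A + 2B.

First 2A:
Repeated addition: build up to 2A.
2A: tangent at (12, 19): λ = (3·12² + 5)/(2·19) ≡ 42/38. 38⁻¹ ≡ 52 (mod 79) since 38·52 = 1976 ≡ 1, so λ ≡ 42·52 ≡ 51.
  x = λ² - 12 - 12 = 2601 - 24 ≡ 49; y = λ·(12 - 49) - 19 ≡ 69. → (49, 69)
2A = (49, 69).
Next 2B:
Repeated addition: build up to 2B.
2B: tangent at (13, 60): λ = (3·13² + 5)/(2·60) ≡ 38/41. 41⁻¹ ≡ 27 (mod 79) since 41·27 = 1107 ≡ 1, so λ ≡ 38·27 ≡ 78.
  x = λ² - 13 - 13 = 6084 - 26 ≡ 54; y = λ·(13 - 54) - 60 ≡ 60. → (54, 60)
2B = (54, 60).
Finally 2A + 2B:
(49, 69) + (54, 60). λ = (60 - 69)/(54 - 49) ≡ 70/5 mod 79. 5⁻¹ ≡ 16 (mod 79) since 5·16 = 80 ≡ 1, so λ ≡ 14.
  x = λ² - 49 - 54 = 196 - 103 ≡ 14; y = λ·(49 - 14) - 69 ≡ 26. → (14, 26)

(14, 26)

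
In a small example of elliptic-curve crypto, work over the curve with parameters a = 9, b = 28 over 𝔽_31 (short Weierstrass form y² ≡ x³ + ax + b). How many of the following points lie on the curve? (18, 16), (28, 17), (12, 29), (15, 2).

3

(18, 16): 16² ≡ 8, rhs ≡ 8 → on.
(28, 17): 17² ≡ 10, rhs ≡ 5 → off.
(12, 29): 29² ≡ 4, rhs ≡ 4 → on.
(15, 2): 2² ≡ 4, rhs ≡ 4 → on.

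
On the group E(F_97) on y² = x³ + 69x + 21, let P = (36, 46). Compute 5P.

Double-and-add on 5 = (101)₂. Start with P = (36, 46) for the leading 1-bit.
double: tangent at (36, 46): λ = (3·36² + 69)/(2·46) ≡ 77/92. 92⁻¹ ≡ 58 (mod 97), so λ ≡ 77·58 ≡ 4.
  x = λ² - 36 - 36 = 16 - 72 ≡ 41; y = λ·(36 - 41) - 46 ≡ 31. → (41, 31)
double: tangent at (41, 31): λ = (3·41² + 69)/(2·31) ≡ 68/62. 62⁻¹ ≡ 36 (mod 97), so λ ≡ 68·36 ≡ 23.
  x = λ² - 41 - 41 = 529 - 82 ≡ 59; y = λ·(41 - 59) - 31 ≡ 40. → (59, 40)
add P: (59, 40) + (36, 46). λ = (46 - 40)/(36 - 59) ≡ 6/74 mod 97. 74⁻¹ ≡ 59 (mod 97), so λ ≡ 63.
  x = λ² - 59 - 36 = 3969 - 95 ≡ 91; y = λ·(59 - 91) - 40 ≡ 78. → (91, 78)

(91, 78)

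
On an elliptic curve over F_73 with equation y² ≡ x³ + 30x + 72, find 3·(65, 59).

(2, 40)

Write P = (65, 59).
Repeated addition: build up to 3P.
2P: tangent at (65, 59): λ = (3·65² + 30)/(2·59) ≡ 3/45. 45⁻¹ ≡ 13 (mod 73), so λ ≡ 3·13 ≡ 39.
  x = λ² - 65 - 65 = 1521 - 130 ≡ 4; y = λ·(65 - 4) - 59 ≡ 57. → (4, 57)
3P: (4, 57) + (65, 59). λ = (59 - 57)/(65 - 4) ≡ 2/61 mod 73. 61⁻¹ ≡ 6 (mod 73), so λ ≡ 12.
  x = λ² - 4 - 65 = 144 - 69 ≡ 2; y = λ·(4 - 2) - 57 ≡ 40. → (2, 40)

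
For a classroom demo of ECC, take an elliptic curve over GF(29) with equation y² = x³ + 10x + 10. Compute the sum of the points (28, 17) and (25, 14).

(6, 5)

(28, 17) + (25, 14). λ = (14 - 17)/(25 - 28) ≡ 26/26 mod 29. 26⁻¹ ≡ 19 (mod 29) since 26·19 = 494 ≡ 1, so λ ≡ 1.
  x = λ² - 28 - 25 = 1 - 53 ≡ 6; y = λ·(28 - 6) - 17 ≡ 5. → (6, 5)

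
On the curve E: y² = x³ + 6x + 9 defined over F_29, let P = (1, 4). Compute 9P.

O

Double-and-add on 9 = (1001)₂. Start with P = (1, 4) for the leading 1-bit.
double: tangent at (1, 4): λ = (3·1² + 6)/(2·4) ≡ 9/8. 8⁻¹ ≡ 11 (mod 29), so λ ≡ 9·11 ≡ 12.
  x = λ² - 1 - 1 = 144 - 2 ≡ 26; y = λ·(1 - 26) - 4 ≡ 15. → (26, 15)
double: tangent at (26, 15): λ = (3·26² + 6)/(2·15) ≡ 4/1. 1⁻¹ ≡ 1 (mod 29) since 1·1 = 1 ≡ 1, so λ ≡ 4·1 ≡ 4.
  x = λ² - 26 - 26 = 16 - 52 ≡ 22; y = λ·(26 - 22) - 15 ≡ 1. → (22, 1)
double: tangent at (22, 1): λ = (3·22² + 6)/(2·1) ≡ 8/2. 2⁻¹ ≡ 15 (mod 29) since 2·15 = 30 ≡ 1, so λ ≡ 8·15 ≡ 4.
  x = λ² - 22 - 22 = 16 - 44 ≡ 1; y = λ·(22 - 1) - 1 ≡ 25. → (1, 25)
add P: (1, 25) + (1, 4): same x and y₁ ≡ -y₂, so the sum is ∞.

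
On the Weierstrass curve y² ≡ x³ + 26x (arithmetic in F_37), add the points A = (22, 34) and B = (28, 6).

(17, 29)

(22, 34) + (28, 6). λ = (6 - 34)/(28 - 22) ≡ 9/6 mod 37. 6⁻¹ ≡ 31 (mod 37) since 6·31 = 186 ≡ 1, so λ ≡ 20.
  x = λ² - 22 - 28 = 400 - 50 ≡ 17; y = λ·(22 - 17) - 34 ≡ 29. → (17, 29)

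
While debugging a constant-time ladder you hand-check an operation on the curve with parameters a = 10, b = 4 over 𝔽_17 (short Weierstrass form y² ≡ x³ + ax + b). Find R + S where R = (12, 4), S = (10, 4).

(12, 13)

(12, 4) + (10, 4). λ = (4 - 4)/(10 - 12) ≡ 0/15 mod 17. 15⁻¹ ≡ 8 (mod 17), so λ ≡ 0.
  x = λ² - 12 - 10 = 0 - 22 ≡ 12; y = λ·(12 - 12) - 4 ≡ 13. → (12, 13)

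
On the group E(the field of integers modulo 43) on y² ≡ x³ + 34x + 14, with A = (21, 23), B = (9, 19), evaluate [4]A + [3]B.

First 4A:
Double-and-add on 4 = (100)₂. Start with A = (21, 23) for the leading 1-bit.
double: tangent at (21, 23): λ = (3·21² + 34)/(2·23) ≡ 24/3. 3⁻¹ ≡ 29 (mod 43), so λ ≡ 24·29 ≡ 8.
  x = λ² - 21 - 21 = 64 - 42 ≡ 22; y = λ·(21 - 22) - 23 ≡ 12. → (22, 12)
double: tangent at (22, 12): λ = (3·22² + 34)/(2·12) ≡ 24/24. 24⁻¹ ≡ 9 (mod 43), so λ ≡ 24·9 ≡ 1.
  x = λ² - 22 - 22 = 1 - 44 ≡ 0; y = λ·(22 - 0) - 12 ≡ 10. → (0, 10)
4A = (0, 10).
Next 3B:
Repeated addition: build up to 3B.
2B: tangent at (9, 19): λ = (3·9² + 34)/(2·19) ≡ 19/38. 38⁻¹ ≡ 17 (mod 43), so λ ≡ 19·17 ≡ 22.
  x = λ² - 9 - 9 = 484 - 18 ≡ 36; y = λ·(9 - 36) - 19 ≡ 32. → (36, 32)
3B: (36, 32) + (9, 19). λ = (19 - 32)/(9 - 36) ≡ 30/16 mod 43. 16⁻¹ ≡ 35 (mod 43), so λ ≡ 18.
  x = λ² - 36 - 9 = 324 - 45 ≡ 21; y = λ·(36 - 21) - 32 ≡ 23. → (21, 23)
3B = (21, 23).
Finally 4A + 3B:
(0, 10) + (21, 23). λ = (23 - 10)/(21 - 0) ≡ 13/21 mod 43. 21⁻¹ ≡ 41 (mod 43), so λ ≡ 17.
  x = λ² - 0 - 21 = 289 - 21 ≡ 10; y = λ·(0 - 10) - 10 ≡ 35. → (10, 35)

(10, 35)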